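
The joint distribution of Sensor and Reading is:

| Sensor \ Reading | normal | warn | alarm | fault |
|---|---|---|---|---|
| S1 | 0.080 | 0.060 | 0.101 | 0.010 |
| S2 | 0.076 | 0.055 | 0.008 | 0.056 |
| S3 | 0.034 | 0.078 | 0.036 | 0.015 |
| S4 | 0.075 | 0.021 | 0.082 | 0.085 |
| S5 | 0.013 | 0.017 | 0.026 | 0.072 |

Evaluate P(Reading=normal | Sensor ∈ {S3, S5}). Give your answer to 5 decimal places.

0.16151

P(Sensor=S3) = 0.034 + 0.078 + 0.036 + 0.015 = 0.163.
P(Sensor=S5) = 0.013 + 0.017 + 0.026 + 0.072 = 0.128.
P(Sensor ∈ {S3, S5}) = 0.163 + 0.128 = 0.291; P(Reading=normal, Sensor ∈ {S3, S5}) = 0.034 + 0.013 = 0.047.
P(Reading=normal | Sensor ∈ {S3, S5}) = 0.047/0.291 = 0.16151.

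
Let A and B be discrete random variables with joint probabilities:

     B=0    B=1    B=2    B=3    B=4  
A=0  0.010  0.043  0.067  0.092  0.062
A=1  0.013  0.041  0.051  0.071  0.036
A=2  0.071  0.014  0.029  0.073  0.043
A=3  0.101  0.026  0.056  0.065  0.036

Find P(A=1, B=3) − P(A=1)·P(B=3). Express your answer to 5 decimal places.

P(A=1) = 0.013 + 0.041 + 0.051 + 0.071 + 0.036 = 0.212.
P(B=3) = 0.092 + 0.071 + 0.073 + 0.065 = 0.301.
P(A=1, B=3) − P(A=1)P(B=3) = 0.071 − 0.212×0.301 = 0.00719.

0.00719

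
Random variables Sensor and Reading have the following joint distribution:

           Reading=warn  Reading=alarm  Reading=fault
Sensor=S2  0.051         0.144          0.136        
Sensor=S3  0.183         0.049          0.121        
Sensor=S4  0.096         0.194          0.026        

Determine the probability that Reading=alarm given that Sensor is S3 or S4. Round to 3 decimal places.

0.363

P(Sensor=S3) = 0.183 + 0.049 + 0.121 = 0.353.
P(Sensor=S4) = 0.096 + 0.194 + 0.026 = 0.316.
P(Sensor ∈ {S3, S4}) = 0.353 + 0.316 = 0.669; P(Reading=alarm, Sensor ∈ {S3, S4}) = 0.049 + 0.194 = 0.243.
P(Reading=alarm | Sensor ∈ {S3, S4}) = 0.243/0.669 = 0.363.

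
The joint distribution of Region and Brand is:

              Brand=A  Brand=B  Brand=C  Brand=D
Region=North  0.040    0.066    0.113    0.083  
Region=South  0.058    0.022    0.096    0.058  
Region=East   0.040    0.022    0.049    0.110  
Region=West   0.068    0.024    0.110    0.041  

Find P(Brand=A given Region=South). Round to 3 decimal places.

0.248

P(Region=South) = 0.058 + 0.022 + 0.096 + 0.058 = 0.234.
P(Brand=A | Region=South) = 0.058/0.234 = 0.248.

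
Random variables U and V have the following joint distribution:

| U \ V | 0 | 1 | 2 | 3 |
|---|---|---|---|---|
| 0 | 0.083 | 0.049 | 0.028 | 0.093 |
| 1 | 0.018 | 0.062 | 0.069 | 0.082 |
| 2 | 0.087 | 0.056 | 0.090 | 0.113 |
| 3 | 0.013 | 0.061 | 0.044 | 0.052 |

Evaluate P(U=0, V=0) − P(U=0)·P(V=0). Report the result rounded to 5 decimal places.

P(U=0) = 0.083 + 0.049 + 0.028 + 0.093 = 0.253.
P(V=0) = 0.083 + 0.018 + 0.087 + 0.013 = 0.201.
P(U=0, V=0) − P(U=0)P(V=0) = 0.083 − 0.253×0.201 = 0.03215.

0.03215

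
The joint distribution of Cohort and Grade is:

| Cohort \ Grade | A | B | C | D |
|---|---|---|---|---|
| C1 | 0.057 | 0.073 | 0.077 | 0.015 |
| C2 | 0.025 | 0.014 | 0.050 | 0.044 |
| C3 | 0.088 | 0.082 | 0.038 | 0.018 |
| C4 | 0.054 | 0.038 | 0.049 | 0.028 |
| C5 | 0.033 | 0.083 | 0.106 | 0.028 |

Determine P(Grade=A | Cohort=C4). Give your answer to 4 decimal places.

P(Cohort=C4) = 0.054 + 0.038 + 0.049 + 0.028 = 0.169.
P(Grade=A | Cohort=C4) = 0.054/0.169 = 0.3195.

0.3195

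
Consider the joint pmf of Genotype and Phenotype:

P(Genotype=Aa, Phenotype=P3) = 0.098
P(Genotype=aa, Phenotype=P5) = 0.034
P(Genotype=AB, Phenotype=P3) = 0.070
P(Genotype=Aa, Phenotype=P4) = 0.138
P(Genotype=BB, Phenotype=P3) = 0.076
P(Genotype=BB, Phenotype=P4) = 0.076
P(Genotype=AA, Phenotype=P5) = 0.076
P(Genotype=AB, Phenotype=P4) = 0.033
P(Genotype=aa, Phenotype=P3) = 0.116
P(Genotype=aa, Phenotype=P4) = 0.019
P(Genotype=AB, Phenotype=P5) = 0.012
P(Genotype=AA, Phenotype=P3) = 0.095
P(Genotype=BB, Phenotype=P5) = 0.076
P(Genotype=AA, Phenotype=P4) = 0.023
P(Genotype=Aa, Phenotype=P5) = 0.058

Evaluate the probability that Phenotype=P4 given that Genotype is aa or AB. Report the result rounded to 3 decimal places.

P(Genotype=aa) = 0.116 + 0.019 + 0.034 = 0.169.
P(Genotype=AB) = 0.070 + 0.033 + 0.012 = 0.115.
P(Genotype ∈ {aa, AB}) = 0.169 + 0.115 = 0.284; P(Phenotype=P4, Genotype ∈ {aa, AB}) = 0.019 + 0.033 = 0.052.
P(Phenotype=P4 | Genotype ∈ {aa, AB}) = 0.052/0.284 = 0.183.

0.183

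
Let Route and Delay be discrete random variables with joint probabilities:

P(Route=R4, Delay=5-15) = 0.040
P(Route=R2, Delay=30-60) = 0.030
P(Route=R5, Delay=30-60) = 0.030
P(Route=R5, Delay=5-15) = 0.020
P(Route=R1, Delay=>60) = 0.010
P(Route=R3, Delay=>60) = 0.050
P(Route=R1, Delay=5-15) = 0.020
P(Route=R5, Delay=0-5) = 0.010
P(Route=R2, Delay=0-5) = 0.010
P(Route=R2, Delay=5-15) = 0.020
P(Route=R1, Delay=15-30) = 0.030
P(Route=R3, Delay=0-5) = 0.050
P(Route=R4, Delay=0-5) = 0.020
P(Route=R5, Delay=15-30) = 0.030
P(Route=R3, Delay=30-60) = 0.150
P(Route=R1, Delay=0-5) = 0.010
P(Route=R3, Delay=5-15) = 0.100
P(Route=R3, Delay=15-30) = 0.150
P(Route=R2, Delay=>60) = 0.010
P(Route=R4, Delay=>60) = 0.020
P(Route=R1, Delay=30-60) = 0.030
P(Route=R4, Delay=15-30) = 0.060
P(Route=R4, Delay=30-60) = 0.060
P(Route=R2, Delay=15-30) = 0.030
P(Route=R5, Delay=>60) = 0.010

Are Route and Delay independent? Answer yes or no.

Every cell satisfies P(Route,Delay) = P(Route)·P(Delay). For instance P(Route=R1) = 0.100, P(Delay=5-15) = 0.200, and 0.100×0.200 = 0.020 matches the joint entry. So Route and Delay are independent.

yes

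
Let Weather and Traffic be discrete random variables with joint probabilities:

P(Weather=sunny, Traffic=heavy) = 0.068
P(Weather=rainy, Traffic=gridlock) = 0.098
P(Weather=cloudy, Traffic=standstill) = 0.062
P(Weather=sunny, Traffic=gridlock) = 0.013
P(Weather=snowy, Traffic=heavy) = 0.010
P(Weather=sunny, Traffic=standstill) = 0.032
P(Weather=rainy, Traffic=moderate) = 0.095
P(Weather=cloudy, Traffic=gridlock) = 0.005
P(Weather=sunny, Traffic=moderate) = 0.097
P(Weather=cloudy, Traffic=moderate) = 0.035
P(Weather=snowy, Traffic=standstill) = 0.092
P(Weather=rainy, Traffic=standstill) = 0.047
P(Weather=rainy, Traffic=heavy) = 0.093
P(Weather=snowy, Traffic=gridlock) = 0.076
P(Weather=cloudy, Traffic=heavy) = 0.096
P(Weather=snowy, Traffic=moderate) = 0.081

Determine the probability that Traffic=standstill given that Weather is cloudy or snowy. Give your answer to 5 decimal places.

0.33698

P(Weather=cloudy) = 0.035 + 0.096 + 0.005 + 0.062 = 0.198.
P(Weather=snowy) = 0.081 + 0.010 + 0.076 + 0.092 = 0.259.
P(Weather ∈ {cloudy, snowy}) = 0.198 + 0.259 = 0.457; P(Traffic=standstill, Weather ∈ {cloudy, snowy}) = 0.062 + 0.092 = 0.154.
P(Traffic=standstill | Weather ∈ {cloudy, snowy}) = 0.154/0.457 = 0.33698.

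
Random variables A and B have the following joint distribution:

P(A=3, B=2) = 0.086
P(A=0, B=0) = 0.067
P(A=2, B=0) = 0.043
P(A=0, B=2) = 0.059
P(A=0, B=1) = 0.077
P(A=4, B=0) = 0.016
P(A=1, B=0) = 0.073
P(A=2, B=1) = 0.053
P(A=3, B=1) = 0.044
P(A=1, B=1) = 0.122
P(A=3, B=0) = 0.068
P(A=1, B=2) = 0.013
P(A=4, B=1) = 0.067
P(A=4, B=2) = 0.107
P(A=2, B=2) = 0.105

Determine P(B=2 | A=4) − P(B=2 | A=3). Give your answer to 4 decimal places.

0.1288

P(A=4) = 0.016 + 0.067 + 0.107 = 0.190; P(B=2 | A=4) = 0.107/0.190 = 0.56316.
P(A=3) = 0.068 + 0.044 + 0.086 = 0.198; P(B=2 | A=3) = 0.086/0.198 = 0.43434.
Difference = 0.1288.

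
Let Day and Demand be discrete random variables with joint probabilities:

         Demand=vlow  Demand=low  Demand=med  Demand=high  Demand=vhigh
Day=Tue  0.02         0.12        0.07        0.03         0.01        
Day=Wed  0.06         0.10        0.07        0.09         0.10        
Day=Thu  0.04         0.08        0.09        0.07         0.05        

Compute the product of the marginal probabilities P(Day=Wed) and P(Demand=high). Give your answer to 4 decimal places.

P(Day=Wed) = 0.06 + 0.10 + 0.07 + 0.09 + 0.10 = 0.42.
P(Demand=high) = 0.03 + 0.09 + 0.07 = 0.19.
Product: 0.42 × 0.19 = 0.0798.

0.0798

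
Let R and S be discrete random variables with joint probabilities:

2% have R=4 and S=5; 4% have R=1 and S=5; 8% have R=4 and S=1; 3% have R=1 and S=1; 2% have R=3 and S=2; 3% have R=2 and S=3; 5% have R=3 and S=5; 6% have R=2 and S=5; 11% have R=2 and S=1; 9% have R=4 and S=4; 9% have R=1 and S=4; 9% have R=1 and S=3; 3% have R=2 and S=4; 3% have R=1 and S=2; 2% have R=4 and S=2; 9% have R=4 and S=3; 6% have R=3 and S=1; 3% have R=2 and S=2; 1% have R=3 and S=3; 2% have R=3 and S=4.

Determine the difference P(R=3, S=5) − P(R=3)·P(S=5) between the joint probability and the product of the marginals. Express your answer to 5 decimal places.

P(R=3) = 0.06 + 0.02 + 0.01 + 0.02 + 0.05 = 0.16.
P(S=5) = 0.04 + 0.06 + 0.05 + 0.02 = 0.17.
P(R=3, S=5) − P(R=3)P(S=5) = 0.05 − 0.16×0.17 = 0.02280.

0.02280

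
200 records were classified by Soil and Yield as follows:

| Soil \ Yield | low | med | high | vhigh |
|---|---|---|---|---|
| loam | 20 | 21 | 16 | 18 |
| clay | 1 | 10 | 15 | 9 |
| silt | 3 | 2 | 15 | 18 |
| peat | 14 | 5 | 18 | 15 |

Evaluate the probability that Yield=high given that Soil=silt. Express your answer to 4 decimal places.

Total with Soil=silt: 3 + 2 + 15 + 18 = 38.
P(Yield=high | Soil=silt) = 15/38 = 0.3947.

0.3947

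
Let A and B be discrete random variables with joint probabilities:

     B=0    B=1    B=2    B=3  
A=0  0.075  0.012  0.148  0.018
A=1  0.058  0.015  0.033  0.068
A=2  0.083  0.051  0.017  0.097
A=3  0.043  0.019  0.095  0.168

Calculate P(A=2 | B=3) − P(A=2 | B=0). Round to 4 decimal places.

P(B=3) = 0.018 + 0.068 + 0.097 + 0.168 = 0.351; P(A=2 | B=3) = 0.097/0.351 = 0.27635.
P(B=0) = 0.075 + 0.058 + 0.083 + 0.043 = 0.259; P(A=2 | B=0) = 0.083/0.259 = 0.32046.
Difference = -0.0441.

-0.0441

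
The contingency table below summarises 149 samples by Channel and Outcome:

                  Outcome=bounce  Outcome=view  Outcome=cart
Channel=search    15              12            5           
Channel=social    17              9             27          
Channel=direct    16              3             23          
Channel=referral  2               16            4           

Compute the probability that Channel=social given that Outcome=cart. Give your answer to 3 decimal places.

Total with Outcome=cart: 5 + 27 + 23 + 4 = 59.
P(Channel=social | Outcome=cart) = 27/59 = 0.458.

0.458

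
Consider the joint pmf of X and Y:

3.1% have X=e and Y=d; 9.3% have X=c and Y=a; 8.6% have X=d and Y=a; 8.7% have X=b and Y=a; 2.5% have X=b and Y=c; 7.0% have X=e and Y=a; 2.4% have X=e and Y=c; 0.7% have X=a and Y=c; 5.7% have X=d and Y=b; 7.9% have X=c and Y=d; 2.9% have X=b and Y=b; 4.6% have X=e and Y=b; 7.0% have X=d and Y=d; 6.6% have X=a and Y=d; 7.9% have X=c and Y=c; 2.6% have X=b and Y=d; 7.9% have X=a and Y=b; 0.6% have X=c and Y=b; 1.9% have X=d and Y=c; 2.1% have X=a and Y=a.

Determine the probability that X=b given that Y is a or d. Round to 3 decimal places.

P(Y=a) = 0.021 + 0.087 + 0.093 + 0.086 + 0.070 = 0.357.
P(Y=d) = 0.066 + 0.026 + 0.079 + 0.070 + 0.031 = 0.272.
P(Y ∈ {a, d}) = 0.357 + 0.272 = 0.629; P(X=b, Y ∈ {a, d}) = 0.087 + 0.026 = 0.113.
P(X=b | Y ∈ {a, d}) = 0.113/0.629 = 0.180.

0.180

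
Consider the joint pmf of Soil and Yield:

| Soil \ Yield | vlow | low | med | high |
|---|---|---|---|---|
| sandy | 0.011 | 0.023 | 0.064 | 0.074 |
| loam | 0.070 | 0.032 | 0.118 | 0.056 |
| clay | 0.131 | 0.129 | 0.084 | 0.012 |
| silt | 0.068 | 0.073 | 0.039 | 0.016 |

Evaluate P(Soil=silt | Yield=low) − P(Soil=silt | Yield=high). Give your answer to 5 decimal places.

0.18278

P(Yield=low) = 0.023 + 0.032 + 0.129 + 0.073 = 0.257; P(Soil=silt | Yield=low) = 0.073/0.257 = 0.284047.
P(Yield=high) = 0.074 + 0.056 + 0.012 + 0.016 = 0.158; P(Soil=silt | Yield=high) = 0.016/0.158 = 0.101266.
Difference = 0.18278.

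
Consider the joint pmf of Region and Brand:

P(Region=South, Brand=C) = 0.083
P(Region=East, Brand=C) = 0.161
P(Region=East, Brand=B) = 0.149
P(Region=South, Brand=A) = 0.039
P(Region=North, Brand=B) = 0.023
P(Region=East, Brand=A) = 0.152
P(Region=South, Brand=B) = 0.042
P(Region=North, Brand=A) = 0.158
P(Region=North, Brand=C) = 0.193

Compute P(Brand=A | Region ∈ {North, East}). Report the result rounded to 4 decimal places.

0.3708

P(Region=North) = 0.158 + 0.023 + 0.193 = 0.374.
P(Region=East) = 0.152 + 0.149 + 0.161 = 0.462.
P(Region ∈ {North, East}) = 0.374 + 0.462 = 0.836; P(Brand=A, Region ∈ {North, East}) = 0.158 + 0.152 = 0.310.
P(Brand=A | Region ∈ {North, East}) = 0.310/0.836 = 0.3708.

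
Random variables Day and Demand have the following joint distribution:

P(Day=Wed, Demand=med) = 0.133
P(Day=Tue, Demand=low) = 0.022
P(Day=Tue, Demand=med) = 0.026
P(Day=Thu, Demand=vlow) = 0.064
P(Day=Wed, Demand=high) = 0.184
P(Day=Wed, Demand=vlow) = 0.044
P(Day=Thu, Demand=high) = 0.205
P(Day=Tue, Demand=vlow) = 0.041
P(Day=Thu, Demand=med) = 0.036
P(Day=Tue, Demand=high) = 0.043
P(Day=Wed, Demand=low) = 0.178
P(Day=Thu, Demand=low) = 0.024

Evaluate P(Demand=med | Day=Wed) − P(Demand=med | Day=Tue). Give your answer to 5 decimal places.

P(Day=Wed) = 0.044 + 0.178 + 0.133 + 0.184 = 0.539; P(Demand=med | Day=Wed) = 0.133/0.539 = 0.246753.
P(Day=Tue) = 0.041 + 0.022 + 0.026 + 0.043 = 0.132; P(Demand=med | Day=Tue) = 0.026/0.132 = 0.196970.
Difference = 0.04978.

0.04978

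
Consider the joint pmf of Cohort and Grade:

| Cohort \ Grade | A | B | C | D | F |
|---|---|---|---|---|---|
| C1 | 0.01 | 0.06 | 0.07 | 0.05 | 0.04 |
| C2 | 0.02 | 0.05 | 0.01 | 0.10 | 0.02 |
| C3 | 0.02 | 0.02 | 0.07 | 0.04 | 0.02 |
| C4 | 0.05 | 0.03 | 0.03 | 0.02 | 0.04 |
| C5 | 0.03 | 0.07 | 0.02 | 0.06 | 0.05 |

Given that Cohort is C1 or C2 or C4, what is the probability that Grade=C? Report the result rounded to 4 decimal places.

0.1833

P(Cohort=C1) = 0.01 + 0.06 + 0.07 + 0.05 + 0.04 = 0.23.
P(Cohort=C2) = 0.02 + 0.05 + 0.01 + 0.10 + 0.02 = 0.20.
P(Cohort=C4) = 0.05 + 0.03 + 0.03 + 0.02 + 0.04 = 0.17.
P(Cohort ∈ {C1, C2, C4}) = 0.23 + 0.20 + 0.17 = 0.60; P(Grade=C, Cohort ∈ {C1, C2, C4}) = 0.07 + 0.01 + 0.03 = 0.11.
P(Grade=C | Cohort ∈ {C1, C2, C4}) = 0.11/0.60 = 0.1833.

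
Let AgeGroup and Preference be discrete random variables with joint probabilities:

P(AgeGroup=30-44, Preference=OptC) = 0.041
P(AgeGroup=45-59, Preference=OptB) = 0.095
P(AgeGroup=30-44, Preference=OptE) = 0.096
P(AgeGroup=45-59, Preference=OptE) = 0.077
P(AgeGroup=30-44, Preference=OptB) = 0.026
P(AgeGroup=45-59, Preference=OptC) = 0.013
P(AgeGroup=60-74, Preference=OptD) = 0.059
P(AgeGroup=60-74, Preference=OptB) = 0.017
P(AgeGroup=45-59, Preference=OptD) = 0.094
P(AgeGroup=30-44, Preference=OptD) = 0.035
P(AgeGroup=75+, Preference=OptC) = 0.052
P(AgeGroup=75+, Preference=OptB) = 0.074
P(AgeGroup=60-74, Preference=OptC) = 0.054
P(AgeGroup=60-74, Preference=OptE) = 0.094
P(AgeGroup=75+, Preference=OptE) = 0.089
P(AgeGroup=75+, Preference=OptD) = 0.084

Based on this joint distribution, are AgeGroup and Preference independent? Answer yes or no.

no

P(AgeGroup=45-59) = 0.279 and P(Preference=OptB) = 0.212, so their product is 0.05915, but P(AgeGroup=45-59, Preference=OptB) = 0.095. Since these differ, AgeGroup and Preference are not independent.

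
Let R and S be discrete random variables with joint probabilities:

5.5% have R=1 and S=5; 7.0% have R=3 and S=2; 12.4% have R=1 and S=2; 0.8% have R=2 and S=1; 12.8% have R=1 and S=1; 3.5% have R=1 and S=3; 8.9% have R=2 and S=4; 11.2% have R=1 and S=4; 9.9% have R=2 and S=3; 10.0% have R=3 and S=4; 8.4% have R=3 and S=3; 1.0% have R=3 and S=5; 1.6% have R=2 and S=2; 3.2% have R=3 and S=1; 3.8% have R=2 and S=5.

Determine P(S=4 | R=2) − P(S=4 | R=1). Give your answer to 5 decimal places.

P(R=2) = 0.008 + 0.016 + 0.099 + 0.089 + 0.038 = 0.250; P(S=4 | R=2) = 0.089/0.250 = 0.356000.
P(R=1) = 0.128 + 0.124 + 0.035 + 0.112 + 0.055 = 0.454; P(S=4 | R=1) = 0.112/0.454 = 0.246696.
Difference = 0.10930.

0.10930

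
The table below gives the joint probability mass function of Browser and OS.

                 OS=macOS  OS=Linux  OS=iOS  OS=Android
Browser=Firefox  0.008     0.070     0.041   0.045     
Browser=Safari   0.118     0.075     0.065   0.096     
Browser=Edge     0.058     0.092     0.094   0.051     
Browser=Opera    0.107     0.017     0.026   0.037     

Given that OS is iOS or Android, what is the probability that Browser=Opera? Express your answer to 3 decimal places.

P(OS=iOS) = 0.041 + 0.065 + 0.094 + 0.026 = 0.226.
P(OS=Android) = 0.045 + 0.096 + 0.051 + 0.037 = 0.229.
P(OS ∈ {iOS, Android}) = 0.226 + 0.229 = 0.455; P(Browser=Opera, OS ∈ {iOS, Android}) = 0.026 + 0.037 = 0.063.
P(Browser=Opera | OS ∈ {iOS, Android}) = 0.063/0.455 = 0.138.

0.138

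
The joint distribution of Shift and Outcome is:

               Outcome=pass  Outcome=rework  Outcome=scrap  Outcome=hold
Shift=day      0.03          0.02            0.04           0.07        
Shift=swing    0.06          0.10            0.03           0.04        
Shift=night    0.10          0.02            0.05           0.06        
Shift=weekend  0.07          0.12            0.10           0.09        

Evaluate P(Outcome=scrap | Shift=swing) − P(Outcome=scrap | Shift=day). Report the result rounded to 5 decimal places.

P(Shift=swing) = 0.06 + 0.10 + 0.03 + 0.04 = 0.23; P(Outcome=scrap | Shift=swing) = 0.03/0.23 = 0.130435.
P(Shift=day) = 0.03 + 0.02 + 0.04 + 0.07 = 0.16; P(Outcome=scrap | Shift=day) = 0.04/0.16 = 0.250000.
Difference = -0.11957.

-0.11957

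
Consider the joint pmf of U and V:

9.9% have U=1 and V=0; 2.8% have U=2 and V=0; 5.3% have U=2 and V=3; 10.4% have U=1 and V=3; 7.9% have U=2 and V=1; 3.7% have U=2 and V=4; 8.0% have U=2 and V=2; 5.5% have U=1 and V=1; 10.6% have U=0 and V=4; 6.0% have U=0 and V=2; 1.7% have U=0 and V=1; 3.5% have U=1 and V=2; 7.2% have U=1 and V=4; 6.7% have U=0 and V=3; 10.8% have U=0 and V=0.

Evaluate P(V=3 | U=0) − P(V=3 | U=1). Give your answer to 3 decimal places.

-0.098

P(U=0) = 0.108 + 0.017 + 0.060 + 0.067 + 0.106 = 0.358; P(V=3 | U=0) = 0.067/0.358 = 0.1872.
P(U=1) = 0.099 + 0.055 + 0.035 + 0.104 + 0.072 = 0.365; P(V=3 | U=1) = 0.104/0.365 = 0.2849.
Difference = -0.098.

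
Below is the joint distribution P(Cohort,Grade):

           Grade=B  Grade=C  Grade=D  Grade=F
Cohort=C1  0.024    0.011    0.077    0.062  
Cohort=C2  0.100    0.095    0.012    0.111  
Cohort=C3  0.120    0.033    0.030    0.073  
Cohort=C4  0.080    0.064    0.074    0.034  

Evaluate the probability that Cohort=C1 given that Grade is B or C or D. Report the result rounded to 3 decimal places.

P(Grade=B) = 0.024 + 0.100 + 0.120 + 0.080 = 0.324.
P(Grade=C) = 0.011 + 0.095 + 0.033 + 0.064 = 0.203.
P(Grade=D) = 0.077 + 0.012 + 0.030 + 0.074 = 0.193.
P(Grade ∈ {B, C, D}) = 0.324 + 0.203 + 0.193 = 0.720; P(Cohort=C1, Grade ∈ {B, C, D}) = 0.024 + 0.011 + 0.077 = 0.112.
P(Cohort=C1 | Grade ∈ {B, C, D}) = 0.112/0.720 = 0.156.

0.156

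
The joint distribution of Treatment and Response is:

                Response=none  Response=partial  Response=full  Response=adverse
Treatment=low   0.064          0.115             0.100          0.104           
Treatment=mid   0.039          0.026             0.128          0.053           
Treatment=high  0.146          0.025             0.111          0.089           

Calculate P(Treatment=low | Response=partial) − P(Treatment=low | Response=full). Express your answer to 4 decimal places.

P(Response=partial) = 0.115 + 0.026 + 0.025 = 0.166; P(Treatment=low | Response=partial) = 0.115/0.166 = 0.69277.
P(Response=full) = 0.100 + 0.128 + 0.111 = 0.339; P(Treatment=low | Response=full) = 0.100/0.339 = 0.29499.
Difference = 0.3978.

0.3978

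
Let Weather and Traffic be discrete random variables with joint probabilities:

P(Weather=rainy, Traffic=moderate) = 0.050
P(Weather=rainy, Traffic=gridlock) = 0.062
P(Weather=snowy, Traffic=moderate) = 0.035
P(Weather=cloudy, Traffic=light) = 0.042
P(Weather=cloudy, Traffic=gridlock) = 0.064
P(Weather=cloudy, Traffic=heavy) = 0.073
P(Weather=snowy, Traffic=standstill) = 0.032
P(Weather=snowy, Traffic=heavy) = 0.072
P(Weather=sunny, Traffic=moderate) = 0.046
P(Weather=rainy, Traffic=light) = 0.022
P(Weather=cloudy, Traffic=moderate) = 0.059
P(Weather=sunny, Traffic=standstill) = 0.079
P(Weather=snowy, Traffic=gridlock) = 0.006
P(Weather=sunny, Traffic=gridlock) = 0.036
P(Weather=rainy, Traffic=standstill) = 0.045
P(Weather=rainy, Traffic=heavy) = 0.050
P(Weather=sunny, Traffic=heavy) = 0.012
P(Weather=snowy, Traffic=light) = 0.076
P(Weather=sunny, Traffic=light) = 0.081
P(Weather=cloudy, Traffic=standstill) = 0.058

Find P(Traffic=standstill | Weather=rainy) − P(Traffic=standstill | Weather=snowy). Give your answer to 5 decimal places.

0.05171

P(Weather=rainy) = 0.022 + 0.050 + 0.050 + 0.062 + 0.045 = 0.229; P(Traffic=standstill | Weather=rainy) = 0.045/0.229 = 0.196507.
P(Weather=snowy) = 0.076 + 0.035 + 0.072 + 0.006 + 0.032 = 0.221; P(Traffic=standstill | Weather=snowy) = 0.032/0.221 = 0.144796.
Difference = 0.05171.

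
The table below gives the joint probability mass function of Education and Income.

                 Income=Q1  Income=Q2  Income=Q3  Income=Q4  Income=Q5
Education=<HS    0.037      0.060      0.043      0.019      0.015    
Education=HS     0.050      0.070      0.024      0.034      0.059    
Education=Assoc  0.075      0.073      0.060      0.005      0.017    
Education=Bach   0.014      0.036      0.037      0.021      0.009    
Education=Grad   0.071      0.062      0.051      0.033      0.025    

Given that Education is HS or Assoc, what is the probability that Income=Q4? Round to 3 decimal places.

0.084

P(Education=HS) = 0.050 + 0.070 + 0.024 + 0.034 + 0.059 = 0.237.
P(Education=Assoc) = 0.075 + 0.073 + 0.060 + 0.005 + 0.017 = 0.230.
P(Education ∈ {HS, Assoc}) = 0.237 + 0.230 = 0.467; P(Income=Q4, Education ∈ {HS, Assoc}) = 0.034 + 0.005 = 0.039.
P(Income=Q4 | Education ∈ {HS, Assoc}) = 0.039/0.467 = 0.084.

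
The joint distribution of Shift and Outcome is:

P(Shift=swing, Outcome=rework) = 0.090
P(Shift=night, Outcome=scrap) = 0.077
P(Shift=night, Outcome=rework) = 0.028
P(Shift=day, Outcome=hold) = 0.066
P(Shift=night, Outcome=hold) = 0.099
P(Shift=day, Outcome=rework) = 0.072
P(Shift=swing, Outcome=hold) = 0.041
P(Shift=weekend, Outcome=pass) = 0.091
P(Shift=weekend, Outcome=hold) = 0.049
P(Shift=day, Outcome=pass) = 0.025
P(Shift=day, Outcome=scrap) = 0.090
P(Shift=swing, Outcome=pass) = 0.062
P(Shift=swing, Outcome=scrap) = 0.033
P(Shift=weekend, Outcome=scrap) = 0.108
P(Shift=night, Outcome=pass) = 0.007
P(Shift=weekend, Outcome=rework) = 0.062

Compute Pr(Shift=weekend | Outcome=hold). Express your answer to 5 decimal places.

P(Outcome=hold) = 0.066 + 0.041 + 0.099 + 0.049 = 0.255.
P(Shift=weekend | Outcome=hold) = 0.049/0.255 = 0.19216.

0.19216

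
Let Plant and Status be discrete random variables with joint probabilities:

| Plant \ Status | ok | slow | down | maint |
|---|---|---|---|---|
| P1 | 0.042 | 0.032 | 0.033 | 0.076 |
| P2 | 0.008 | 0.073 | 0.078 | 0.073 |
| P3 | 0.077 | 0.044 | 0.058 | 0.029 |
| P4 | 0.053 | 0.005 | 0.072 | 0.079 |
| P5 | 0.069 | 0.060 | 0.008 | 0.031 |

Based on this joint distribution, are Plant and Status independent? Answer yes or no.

P(Plant=P2) = 0.232 and P(Status=ok) = 0.249, so their product is 0.05777, but P(Plant=P2, Status=ok) = 0.008. Since these differ, Plant and Status are not independent.

no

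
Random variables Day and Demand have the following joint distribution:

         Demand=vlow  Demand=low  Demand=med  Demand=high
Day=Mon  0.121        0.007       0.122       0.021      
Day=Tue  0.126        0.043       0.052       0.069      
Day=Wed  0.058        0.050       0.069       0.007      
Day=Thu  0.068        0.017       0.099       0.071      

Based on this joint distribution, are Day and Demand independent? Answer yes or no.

no

P(Day=Tue) = 0.290 and P(Demand=med) = 0.342, so their product is 0.09918, but P(Day=Tue, Demand=med) = 0.052. Since these differ, Day and Demand are not independent.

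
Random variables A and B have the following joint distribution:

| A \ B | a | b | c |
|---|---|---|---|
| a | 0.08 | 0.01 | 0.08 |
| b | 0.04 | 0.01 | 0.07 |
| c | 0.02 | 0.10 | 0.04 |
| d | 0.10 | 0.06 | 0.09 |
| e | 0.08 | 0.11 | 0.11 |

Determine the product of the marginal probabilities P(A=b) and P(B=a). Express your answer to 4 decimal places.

P(A=b) = 0.04 + 0.01 + 0.07 = 0.12.
P(B=a) = 0.08 + 0.04 + 0.02 + 0.10 + 0.08 = 0.32.
Product: 0.12 × 0.32 = 0.0384.

0.0384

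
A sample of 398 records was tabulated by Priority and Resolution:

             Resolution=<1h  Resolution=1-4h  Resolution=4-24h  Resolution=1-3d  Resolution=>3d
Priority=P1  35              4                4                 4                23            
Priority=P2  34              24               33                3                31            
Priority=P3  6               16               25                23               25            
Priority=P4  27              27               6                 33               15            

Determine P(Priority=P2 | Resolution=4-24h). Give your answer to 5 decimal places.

0.48529

Total with Resolution=4-24h: 4 + 33 + 25 + 6 = 68.
P(Priority=P2 | Resolution=4-24h) = 33/68 = 0.48529.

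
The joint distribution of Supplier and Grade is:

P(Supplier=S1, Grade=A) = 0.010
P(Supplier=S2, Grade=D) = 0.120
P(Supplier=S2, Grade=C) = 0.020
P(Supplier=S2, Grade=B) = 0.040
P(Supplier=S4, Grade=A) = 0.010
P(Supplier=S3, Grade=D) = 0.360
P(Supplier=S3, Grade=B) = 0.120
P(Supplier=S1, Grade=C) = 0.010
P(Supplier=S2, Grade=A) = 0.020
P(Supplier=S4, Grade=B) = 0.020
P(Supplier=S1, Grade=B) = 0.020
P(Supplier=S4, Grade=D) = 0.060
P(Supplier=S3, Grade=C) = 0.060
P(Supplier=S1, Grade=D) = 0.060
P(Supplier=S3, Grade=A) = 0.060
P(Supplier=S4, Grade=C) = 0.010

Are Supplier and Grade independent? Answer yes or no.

yes

Every cell satisfies P(Supplier,Grade) = P(Supplier)·P(Grade). For instance P(Supplier=S3) = 0.600, P(Grade=B) = 0.200, and 0.600×0.200 = 0.120 matches the joint entry. So Supplier and Grade are independent.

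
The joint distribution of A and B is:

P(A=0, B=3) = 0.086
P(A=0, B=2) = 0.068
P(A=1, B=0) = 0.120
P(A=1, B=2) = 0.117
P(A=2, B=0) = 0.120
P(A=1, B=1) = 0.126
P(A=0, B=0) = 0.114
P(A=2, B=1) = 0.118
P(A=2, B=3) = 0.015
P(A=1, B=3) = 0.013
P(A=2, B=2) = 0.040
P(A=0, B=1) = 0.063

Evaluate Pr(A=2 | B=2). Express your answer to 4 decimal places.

0.1778

P(B=2) = 0.068 + 0.117 + 0.040 = 0.225.
P(A=2 | B=2) = 0.040/0.225 = 0.1778.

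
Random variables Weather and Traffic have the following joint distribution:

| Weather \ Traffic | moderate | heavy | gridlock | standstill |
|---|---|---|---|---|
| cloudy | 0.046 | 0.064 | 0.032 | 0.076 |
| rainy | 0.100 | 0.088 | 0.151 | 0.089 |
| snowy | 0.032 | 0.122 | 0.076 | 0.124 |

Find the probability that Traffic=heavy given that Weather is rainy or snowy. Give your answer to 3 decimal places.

P(Weather=rainy) = 0.100 + 0.088 + 0.151 + 0.089 = 0.428.
P(Weather=snowy) = 0.032 + 0.122 + 0.076 + 0.124 = 0.354.
P(Weather ∈ {rainy, snowy}) = 0.428 + 0.354 = 0.782; P(Traffic=heavy, Weather ∈ {rainy, snowy}) = 0.088 + 0.122 = 0.210.
P(Traffic=heavy | Weather ∈ {rainy, snowy}) = 0.210/0.782 = 0.269.

0.269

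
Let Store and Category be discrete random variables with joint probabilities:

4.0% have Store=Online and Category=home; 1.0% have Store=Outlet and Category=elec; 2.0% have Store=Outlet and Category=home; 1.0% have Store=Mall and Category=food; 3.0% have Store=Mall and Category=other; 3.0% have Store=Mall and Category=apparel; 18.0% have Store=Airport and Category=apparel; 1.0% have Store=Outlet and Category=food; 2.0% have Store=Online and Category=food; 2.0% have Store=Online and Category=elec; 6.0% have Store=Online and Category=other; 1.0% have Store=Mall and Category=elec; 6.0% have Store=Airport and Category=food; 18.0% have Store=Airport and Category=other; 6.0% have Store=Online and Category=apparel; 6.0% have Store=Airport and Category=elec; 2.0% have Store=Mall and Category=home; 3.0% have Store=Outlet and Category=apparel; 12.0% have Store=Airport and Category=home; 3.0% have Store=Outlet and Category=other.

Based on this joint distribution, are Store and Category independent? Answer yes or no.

Every cell satisfies P(Store,Category) = P(Store)·P(Category). For instance P(Store=Airport) = 0.600, P(Category=elec) = 0.100, and 0.600×0.100 = 0.060 matches the joint entry. So Store and Category are independent.

yes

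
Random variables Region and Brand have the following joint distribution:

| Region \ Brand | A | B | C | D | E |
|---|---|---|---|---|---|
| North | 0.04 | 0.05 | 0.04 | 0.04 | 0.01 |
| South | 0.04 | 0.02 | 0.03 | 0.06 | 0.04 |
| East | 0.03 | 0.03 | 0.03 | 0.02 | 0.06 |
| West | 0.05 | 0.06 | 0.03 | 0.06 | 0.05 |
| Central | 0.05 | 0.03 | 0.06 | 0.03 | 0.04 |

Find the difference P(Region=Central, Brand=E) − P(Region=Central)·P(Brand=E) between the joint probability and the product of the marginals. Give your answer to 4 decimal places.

P(Region=Central) = 0.05 + 0.03 + 0.06 + 0.03 + 0.04 = 0.21.
P(Brand=E) = 0.01 + 0.04 + 0.06 + 0.05 + 0.04 = 0.20.
P(Region=Central, Brand=E) − P(Region=Central)P(Brand=E) = 0.04 − 0.21×0.20 = -0.0020.

-0.0020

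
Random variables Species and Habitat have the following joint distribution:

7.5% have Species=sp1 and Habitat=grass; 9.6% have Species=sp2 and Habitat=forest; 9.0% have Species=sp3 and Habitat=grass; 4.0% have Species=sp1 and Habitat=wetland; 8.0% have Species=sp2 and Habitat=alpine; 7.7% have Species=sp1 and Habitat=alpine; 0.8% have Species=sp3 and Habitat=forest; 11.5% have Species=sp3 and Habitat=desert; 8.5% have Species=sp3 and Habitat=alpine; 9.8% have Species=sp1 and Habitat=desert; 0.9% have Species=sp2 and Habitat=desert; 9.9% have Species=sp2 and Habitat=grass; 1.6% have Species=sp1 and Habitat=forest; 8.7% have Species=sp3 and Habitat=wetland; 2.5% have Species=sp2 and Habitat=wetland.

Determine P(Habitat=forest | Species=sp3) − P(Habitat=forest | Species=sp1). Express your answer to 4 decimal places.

-0.0315

P(Species=sp3) = 0.008 + 0.090 + 0.087 + 0.115 + 0.085 = 0.385; P(Habitat=forest | Species=sp3) = 0.008/0.385 = 0.02078.
P(Species=sp1) = 0.016 + 0.075 + 0.040 + 0.098 + 0.077 = 0.306; P(Habitat=forest | Species=sp1) = 0.016/0.306 = 0.05229.
Difference = -0.0315.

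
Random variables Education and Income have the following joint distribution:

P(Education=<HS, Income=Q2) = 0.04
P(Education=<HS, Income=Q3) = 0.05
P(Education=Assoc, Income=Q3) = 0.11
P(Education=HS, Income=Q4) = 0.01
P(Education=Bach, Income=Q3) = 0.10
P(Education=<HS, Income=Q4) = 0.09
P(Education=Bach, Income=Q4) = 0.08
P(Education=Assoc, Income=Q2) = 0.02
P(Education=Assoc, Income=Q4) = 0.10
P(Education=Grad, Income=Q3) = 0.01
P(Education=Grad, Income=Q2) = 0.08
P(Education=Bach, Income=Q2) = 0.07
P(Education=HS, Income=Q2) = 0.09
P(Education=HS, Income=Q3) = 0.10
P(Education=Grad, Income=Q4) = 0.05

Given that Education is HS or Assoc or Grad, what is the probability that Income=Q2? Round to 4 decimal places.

0.3333

P(Education=HS) = 0.09 + 0.10 + 0.01 = 0.20.
P(Education=Assoc) = 0.02 + 0.11 + 0.10 = 0.23.
P(Education=Grad) = 0.08 + 0.01 + 0.05 = 0.14.
P(Education ∈ {HS, Assoc, Grad}) = 0.20 + 0.23 + 0.14 = 0.57; P(Income=Q2, Education ∈ {HS, Assoc, Grad}) = 0.09 + 0.02 + 0.08 = 0.19.
P(Income=Q2 | Education ∈ {HS, Assoc, Grad}) = 0.19/0.57 = 0.3333.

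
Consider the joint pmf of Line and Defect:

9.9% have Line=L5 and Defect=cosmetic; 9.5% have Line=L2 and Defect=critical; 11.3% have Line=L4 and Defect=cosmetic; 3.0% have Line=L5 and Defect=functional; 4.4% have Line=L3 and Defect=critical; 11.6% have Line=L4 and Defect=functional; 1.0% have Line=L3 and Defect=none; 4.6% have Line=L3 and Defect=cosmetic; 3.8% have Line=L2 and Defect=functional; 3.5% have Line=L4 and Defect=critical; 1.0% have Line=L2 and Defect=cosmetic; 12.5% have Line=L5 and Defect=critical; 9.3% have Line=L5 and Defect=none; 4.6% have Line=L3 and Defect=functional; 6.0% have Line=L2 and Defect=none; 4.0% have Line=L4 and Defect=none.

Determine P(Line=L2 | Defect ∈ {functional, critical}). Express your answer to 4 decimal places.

P(Defect=functional) = 0.038 + 0.046 + 0.116 + 0.030 = 0.230.
P(Defect=critical) = 0.095 + 0.044 + 0.035 + 0.125 = 0.299.
P(Defect ∈ {functional, critical}) = 0.230 + 0.299 = 0.529; P(Line=L2, Defect ∈ {functional, critical}) = 0.038 + 0.095 = 0.133.
P(Line=L2 | Defect ∈ {functional, critical}) = 0.133/0.529 = 0.2514.

0.2514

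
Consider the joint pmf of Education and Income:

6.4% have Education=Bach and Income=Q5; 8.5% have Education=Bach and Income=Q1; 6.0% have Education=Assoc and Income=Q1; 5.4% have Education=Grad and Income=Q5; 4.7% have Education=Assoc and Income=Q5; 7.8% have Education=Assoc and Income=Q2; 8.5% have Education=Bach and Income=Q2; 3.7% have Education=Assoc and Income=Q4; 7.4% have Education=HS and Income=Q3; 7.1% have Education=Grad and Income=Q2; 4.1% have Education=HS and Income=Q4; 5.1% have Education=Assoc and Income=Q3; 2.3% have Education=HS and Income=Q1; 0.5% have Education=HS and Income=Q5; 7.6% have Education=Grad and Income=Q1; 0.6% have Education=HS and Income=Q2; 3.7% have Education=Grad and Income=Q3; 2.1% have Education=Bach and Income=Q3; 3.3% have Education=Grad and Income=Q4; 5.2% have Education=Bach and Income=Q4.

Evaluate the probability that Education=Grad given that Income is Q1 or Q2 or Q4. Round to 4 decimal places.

P(Income=Q1) = 0.023 + 0.060 + 0.085 + 0.076 = 0.244.
P(Income=Q2) = 0.006 + 0.078 + 0.085 + 0.071 = 0.240.
P(Income=Q4) = 0.041 + 0.037 + 0.052 + 0.033 = 0.163.
P(Income ∈ {Q1, Q2, Q4}) = 0.244 + 0.240 + 0.163 = 0.647; P(Education=Grad, Income ∈ {Q1, Q2, Q4}) = 0.076 + 0.071 + 0.033 = 0.180.
P(Education=Grad | Income ∈ {Q1, Q2, Q4}) = 0.180/0.647 = 0.2782.

0.2782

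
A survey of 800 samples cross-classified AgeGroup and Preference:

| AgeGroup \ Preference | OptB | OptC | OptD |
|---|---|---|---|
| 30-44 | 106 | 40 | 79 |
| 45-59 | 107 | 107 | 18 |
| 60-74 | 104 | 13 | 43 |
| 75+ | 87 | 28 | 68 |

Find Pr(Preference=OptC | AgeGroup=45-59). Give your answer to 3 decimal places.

0.461

Total with AgeGroup=45-59: 107 + 107 + 18 = 232.
P(Preference=OptC | AgeGroup=45-59) = 107/232 = 0.461.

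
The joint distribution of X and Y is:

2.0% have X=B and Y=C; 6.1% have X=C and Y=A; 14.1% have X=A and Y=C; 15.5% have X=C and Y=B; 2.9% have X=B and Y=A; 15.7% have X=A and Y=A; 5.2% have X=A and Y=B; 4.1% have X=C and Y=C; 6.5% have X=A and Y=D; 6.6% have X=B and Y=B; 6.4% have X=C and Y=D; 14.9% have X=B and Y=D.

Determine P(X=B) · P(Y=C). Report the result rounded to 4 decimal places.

P(X=B) = 0.029 + 0.066 + 0.020 + 0.149 = 0.264.
P(Y=C) = 0.141 + 0.020 + 0.041 = 0.202.
Product: 0.264 × 0.202 = 0.0533.

0.0533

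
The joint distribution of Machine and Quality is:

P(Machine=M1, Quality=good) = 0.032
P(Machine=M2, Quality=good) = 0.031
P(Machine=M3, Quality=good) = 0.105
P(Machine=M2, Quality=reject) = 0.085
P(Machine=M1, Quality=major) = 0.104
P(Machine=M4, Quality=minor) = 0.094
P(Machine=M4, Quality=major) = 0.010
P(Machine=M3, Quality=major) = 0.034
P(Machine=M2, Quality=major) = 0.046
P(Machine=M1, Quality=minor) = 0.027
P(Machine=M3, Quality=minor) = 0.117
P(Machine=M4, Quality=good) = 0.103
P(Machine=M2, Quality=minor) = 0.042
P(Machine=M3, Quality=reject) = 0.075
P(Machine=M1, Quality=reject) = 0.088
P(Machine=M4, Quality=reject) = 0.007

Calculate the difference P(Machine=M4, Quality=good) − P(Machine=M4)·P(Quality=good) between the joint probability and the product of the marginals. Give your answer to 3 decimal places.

P(Machine=M4) = 0.103 + 0.094 + 0.010 + 0.007 = 0.214.
P(Quality=good) = 0.032 + 0.031 + 0.105 + 0.103 = 0.271.
P(Machine=M4, Quality=good) − P(Machine=M4)P(Quality=good) = 0.103 − 0.214×0.271 = 0.045.

0.045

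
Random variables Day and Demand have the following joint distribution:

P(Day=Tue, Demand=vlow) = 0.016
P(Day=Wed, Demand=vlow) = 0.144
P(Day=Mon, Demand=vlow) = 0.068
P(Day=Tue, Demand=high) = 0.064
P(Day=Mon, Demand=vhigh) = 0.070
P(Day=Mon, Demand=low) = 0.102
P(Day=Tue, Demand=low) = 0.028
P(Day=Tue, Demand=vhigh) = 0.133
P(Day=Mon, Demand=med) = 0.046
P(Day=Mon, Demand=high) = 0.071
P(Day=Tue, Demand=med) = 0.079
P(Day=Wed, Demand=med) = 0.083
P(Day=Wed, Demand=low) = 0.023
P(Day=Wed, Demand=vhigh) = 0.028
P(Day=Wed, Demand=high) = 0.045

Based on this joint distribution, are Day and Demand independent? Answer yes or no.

no

P(Day=Wed) = 0.323 and P(Demand=vlow) = 0.228, so their product is 0.07364, but P(Day=Wed, Demand=vlow) = 0.144. Since these differ, Day and Demand are not independent.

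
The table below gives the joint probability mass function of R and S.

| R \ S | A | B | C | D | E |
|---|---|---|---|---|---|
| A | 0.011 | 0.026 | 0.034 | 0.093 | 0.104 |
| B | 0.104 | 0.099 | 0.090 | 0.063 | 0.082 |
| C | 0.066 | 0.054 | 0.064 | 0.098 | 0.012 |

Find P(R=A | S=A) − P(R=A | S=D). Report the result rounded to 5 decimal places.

-0.30537

P(S=A) = 0.011 + 0.104 + 0.066 = 0.181; P(R=A | S=A) = 0.011/0.181 = 0.060773.
P(S=D) = 0.093 + 0.063 + 0.098 = 0.254; P(R=A | S=D) = 0.093/0.254 = 0.366142.
Difference = -0.30537.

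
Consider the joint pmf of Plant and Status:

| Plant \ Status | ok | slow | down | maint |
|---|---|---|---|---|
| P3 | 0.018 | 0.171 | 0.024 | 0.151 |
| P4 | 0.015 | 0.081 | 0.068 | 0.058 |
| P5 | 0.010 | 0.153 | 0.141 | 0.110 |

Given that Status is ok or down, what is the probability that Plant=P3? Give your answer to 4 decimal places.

0.1522

P(Status=ok) = 0.018 + 0.015 + 0.010 = 0.043.
P(Status=down) = 0.024 + 0.068 + 0.141 = 0.233.
P(Status ∈ {ok, down}) = 0.043 + 0.233 = 0.276; P(Plant=P3, Status ∈ {ok, down}) = 0.018 + 0.024 = 0.042.
P(Plant=P3 | Status ∈ {ok, down}) = 0.042/0.276 = 0.1522.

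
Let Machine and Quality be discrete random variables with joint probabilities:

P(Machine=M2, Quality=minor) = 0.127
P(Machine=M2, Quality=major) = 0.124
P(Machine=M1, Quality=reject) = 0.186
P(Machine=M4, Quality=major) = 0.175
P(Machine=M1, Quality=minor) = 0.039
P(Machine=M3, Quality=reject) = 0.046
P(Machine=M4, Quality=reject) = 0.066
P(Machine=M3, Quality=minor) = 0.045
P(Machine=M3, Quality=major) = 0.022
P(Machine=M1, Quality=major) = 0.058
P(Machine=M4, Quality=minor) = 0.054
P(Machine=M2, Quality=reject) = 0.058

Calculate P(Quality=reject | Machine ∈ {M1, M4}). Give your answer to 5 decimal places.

0.43599

P(Machine=M1) = 0.039 + 0.058 + 0.186 = 0.283.
P(Machine=M4) = 0.054 + 0.175 + 0.066 = 0.295.
P(Machine ∈ {M1, M4}) = 0.283 + 0.295 = 0.578; P(Quality=reject, Machine ∈ {M1, M4}) = 0.186 + 0.066 = 0.252.
P(Quality=reject | Machine ∈ {M1, M4}) = 0.252/0.578 = 0.43599.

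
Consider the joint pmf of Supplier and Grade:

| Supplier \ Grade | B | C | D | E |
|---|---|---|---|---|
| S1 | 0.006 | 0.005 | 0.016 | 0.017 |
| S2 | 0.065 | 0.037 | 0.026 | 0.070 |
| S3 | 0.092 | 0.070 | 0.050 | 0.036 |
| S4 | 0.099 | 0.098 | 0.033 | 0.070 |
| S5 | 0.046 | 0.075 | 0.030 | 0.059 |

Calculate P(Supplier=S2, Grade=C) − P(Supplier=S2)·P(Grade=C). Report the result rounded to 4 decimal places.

P(Supplier=S2) = 0.065 + 0.037 + 0.026 + 0.070 = 0.198.
P(Grade=C) = 0.005 + 0.037 + 0.070 + 0.098 + 0.075 = 0.285.
P(Supplier=S2, Grade=C) − P(Supplier=S2)P(Grade=C) = 0.037 − 0.198×0.285 = -0.0194.

-0.0194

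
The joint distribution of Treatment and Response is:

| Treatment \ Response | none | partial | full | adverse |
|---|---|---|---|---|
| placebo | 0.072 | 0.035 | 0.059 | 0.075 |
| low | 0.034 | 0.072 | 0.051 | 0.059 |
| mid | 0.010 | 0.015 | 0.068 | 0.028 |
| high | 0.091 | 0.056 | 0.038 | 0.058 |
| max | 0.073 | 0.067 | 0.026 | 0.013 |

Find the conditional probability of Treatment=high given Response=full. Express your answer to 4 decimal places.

0.1570

P(Response=full) = 0.059 + 0.051 + 0.068 + 0.038 + 0.026 = 0.242.
P(Treatment=high | Response=full) = 0.038/0.242 = 0.1570.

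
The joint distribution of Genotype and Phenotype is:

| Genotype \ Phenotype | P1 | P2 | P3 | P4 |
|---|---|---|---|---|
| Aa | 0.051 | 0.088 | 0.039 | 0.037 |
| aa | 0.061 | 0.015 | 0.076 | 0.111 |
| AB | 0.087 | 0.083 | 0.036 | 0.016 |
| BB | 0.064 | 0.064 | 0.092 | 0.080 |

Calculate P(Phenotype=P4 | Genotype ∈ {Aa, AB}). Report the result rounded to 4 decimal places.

0.1213

P(Genotype=Aa) = 0.051 + 0.088 + 0.039 + 0.037 = 0.215.
P(Genotype=AB) = 0.087 + 0.083 + 0.036 + 0.016 = 0.222.
P(Genotype ∈ {Aa, AB}) = 0.215 + 0.222 = 0.437; P(Phenotype=P4, Genotype ∈ {Aa, AB}) = 0.037 + 0.016 = 0.053.
P(Phenotype=P4 | Genotype ∈ {Aa, AB}) = 0.053/0.437 = 0.1213.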